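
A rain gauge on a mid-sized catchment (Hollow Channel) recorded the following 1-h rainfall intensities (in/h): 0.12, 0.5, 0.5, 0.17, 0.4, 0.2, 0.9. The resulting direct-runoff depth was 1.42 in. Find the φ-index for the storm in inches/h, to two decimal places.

Only the 4 blocks with intensity above φ contribute runoff: 0.5, 0.5, 0.4, 0.9 in/h.
Σ(I−φ)·Δt = d  ⇒  (0.5+0.5+0.4+0.9 − 4φ)·1 = 1.42
φ = (2.300 − 1.42/1) / 4 = 0.22 in/h.

φ ≈ 0.22 in/h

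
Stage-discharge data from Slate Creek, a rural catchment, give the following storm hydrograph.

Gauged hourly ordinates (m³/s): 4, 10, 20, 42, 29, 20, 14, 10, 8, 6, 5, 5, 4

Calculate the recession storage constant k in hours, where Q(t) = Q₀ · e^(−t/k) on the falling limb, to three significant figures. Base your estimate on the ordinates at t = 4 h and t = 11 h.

k ≈ 3.98 h

On the falling limb, Q drops from 29 to 5 m³/s between t = 4 h and t = 11 h (Δt = 7 h).
k = −Δt / ln(Q₂/Q₁) = −7 / ln(5/29) = 3.98 h.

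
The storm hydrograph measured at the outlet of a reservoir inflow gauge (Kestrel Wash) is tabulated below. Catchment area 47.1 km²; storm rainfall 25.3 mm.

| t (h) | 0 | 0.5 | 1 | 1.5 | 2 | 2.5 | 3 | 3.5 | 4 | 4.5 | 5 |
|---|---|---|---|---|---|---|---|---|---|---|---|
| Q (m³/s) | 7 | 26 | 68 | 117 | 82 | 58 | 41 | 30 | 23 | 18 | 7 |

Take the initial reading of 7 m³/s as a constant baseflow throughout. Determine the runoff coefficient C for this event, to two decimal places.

ΣQ_DR = 400.0 m³/s; V = ΣQ_DR·Δt = 7.200 × 10^5 m³.
Runoff depth d = V / A = 15.29 mm.
C = d / P = 15.29 / 25.3 = 0.60.

C ≈ 0.60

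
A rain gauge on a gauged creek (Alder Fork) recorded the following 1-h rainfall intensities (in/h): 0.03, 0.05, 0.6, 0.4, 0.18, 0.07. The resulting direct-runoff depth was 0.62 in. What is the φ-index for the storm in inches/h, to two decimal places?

φ ≈ 0.19 in/h

Only the 2 blocks with intensity above φ contribute runoff: 0.6, 0.4 in/h.
Σ(I−φ)·Δt = d  ⇒  (0.6+0.4 − 2φ)·1 = 0.62
φ = (1.000 − 0.62/1) / 2 = 0.19 in/h.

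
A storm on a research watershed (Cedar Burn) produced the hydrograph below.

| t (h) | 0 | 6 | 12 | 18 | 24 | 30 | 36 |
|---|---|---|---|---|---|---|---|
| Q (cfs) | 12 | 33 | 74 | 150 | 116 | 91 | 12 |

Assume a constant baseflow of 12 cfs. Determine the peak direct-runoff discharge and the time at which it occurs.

Subtracting baseflow gives direct-runoff ordinates: 0.0, 21.0, 62.0, 138.0, 104.0, 79.0, 0.0 cfs.
The maximum is 138.0 cfs, occurring at the reading for t = 18 h.

Q_p = 138.0 cfs at t = 18 h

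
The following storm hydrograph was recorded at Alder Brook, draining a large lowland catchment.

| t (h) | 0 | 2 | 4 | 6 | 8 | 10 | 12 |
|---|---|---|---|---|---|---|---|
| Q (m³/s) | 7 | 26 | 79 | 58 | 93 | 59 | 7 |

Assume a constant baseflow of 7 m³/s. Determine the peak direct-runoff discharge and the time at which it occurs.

Subtracting baseflow gives direct-runoff ordinates: 0.0, 19.0, 72.0, 51.0, 86.0, 52.0, 0.0 m³/s.
The maximum is 86.0 m³/s, occurring at the reading for t = 8 h.

Q_p = 86.0 m³/s at t = 8 h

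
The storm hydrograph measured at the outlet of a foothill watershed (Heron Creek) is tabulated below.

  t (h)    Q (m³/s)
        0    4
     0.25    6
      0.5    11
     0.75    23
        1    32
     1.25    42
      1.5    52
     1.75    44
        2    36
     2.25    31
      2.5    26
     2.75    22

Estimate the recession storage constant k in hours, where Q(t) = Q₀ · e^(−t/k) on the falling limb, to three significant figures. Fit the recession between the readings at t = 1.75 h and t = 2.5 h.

k ≈ 1.43 h

On the falling limb, Q drops from 44 to 26 m³/s between t = 1.75 h and t = 2.5 h (Δt = 0.75 h).
k = −Δt / ln(Q₂/Q₁) = −0.75 / ln(26/44) = 1.43 h.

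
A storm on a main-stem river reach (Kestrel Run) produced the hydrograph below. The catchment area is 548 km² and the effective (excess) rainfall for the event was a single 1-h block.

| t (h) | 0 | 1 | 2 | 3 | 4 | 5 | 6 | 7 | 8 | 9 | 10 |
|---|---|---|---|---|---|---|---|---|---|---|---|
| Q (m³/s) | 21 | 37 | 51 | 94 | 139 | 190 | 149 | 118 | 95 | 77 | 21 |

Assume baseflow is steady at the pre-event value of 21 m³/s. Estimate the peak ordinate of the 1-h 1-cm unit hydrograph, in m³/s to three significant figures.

U_p ≈ 338 m³/s

Direct runoff: 0.0, 16.0, 30.0, 73.0, 118.0, 169.0, 128.0, 97.0, 74.0, 56.0, 0.0 m³/s; ΣQ_DR = 761.0 m³/s, peak = 169.0 m³/s.
Runoff depth d = ΣQ_DR·Δt / A = 761.0 × 3600 / (548 km²) = 4.999 mm.
The 1-cm UH is the DRH scaled by (10 mm)/d, so U_p = 169.0 × 10/4.999 = 338 m³/s.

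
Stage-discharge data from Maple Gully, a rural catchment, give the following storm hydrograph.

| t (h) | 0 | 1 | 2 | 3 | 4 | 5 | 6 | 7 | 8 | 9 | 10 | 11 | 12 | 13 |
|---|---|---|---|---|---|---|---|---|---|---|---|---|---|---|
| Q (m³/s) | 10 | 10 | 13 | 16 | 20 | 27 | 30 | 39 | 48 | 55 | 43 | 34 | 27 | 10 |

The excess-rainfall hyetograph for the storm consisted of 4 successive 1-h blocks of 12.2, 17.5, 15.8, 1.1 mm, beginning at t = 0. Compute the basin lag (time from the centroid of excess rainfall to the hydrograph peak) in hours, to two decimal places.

t_L ≈ 7.38 h

Centroid of excess rainfall: t_c = Σ P_i·t̄_i / ΣP_i = 1.6245 h (block centres at 0.5, 1.5, 2.5, 3.5 h).
Hydrograph peak occurs at t = 9 h, so basin lag t_L = 9 − 1.6245 = 7.38 h.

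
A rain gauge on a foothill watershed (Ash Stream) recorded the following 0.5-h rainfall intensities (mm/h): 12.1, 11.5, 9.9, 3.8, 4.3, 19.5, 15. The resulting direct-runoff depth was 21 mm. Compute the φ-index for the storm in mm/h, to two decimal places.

Only the 5 blocks with intensity above φ contribute runoff: 12.1, 11.5, 9.9, 19.5, 15 mm/h.
Σ(I−φ)·Δt = d  ⇒  (12.1+11.5+9.9+19.5+15 − 5φ)·0.5 = 21
φ = (68.00 − 21/0.5) / 5 = 5.20 mm/h.

φ ≈ 5.20 mm/h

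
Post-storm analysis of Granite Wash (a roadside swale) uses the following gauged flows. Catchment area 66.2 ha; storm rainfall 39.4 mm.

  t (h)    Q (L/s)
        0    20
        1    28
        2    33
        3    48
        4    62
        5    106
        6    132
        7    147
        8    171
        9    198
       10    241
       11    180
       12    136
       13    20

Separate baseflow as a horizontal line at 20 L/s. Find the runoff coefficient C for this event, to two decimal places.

C ≈ 0.17

ΣQ_DR = 1242 L/s; V = ΣQ_DR·Δt = 4.471 × 10^6 L.
Runoff depth d = V / A = 6.754 mm.
C = d / P = 6.754 / 39.4 = 0.17.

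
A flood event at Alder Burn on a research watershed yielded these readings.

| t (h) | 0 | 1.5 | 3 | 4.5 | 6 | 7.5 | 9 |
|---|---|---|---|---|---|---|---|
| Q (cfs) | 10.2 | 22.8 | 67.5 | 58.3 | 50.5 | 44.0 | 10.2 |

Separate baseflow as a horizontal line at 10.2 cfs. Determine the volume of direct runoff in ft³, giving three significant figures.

Direct-runoff ordinates (Q − Q_b): 0.0, 12.6, 57.3, 48.1, 40.3, 33.8, 0.0 cfs.
ΣQ_DR = 192.1 cfs.
With Δt = 1.5 h = 5400 s, V = ΣQ_DR · Δt = 192.1 × 5400 = 1.04 × 10^6 ft³.

V ≈ 1.04 × 10^6 ft³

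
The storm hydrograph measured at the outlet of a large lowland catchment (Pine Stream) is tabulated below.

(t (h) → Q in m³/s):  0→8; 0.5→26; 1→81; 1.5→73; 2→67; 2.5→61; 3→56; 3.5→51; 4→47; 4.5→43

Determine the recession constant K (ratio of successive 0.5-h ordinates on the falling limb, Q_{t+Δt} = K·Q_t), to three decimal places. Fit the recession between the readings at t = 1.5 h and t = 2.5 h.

Using the recession-limb readings at t = 1.5 h and t = 2.5 h: Q falls from 73 to 61 m³/s over 2 intervals.
K = (Q₂/Q₁)^(1/2) = (61/73)^(1/2) = 0.914.

K ≈ 0.914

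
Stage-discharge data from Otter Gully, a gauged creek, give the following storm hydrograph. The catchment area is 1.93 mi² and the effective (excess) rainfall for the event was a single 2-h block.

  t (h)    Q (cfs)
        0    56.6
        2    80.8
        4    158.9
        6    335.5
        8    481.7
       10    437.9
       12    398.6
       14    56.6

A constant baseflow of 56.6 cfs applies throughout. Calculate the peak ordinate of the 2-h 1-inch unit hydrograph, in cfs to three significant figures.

Direct runoff: 0.0, 24.2, 102.3, 278.9, 425.1, 381.3, 342.0, 0.0 cfs; ΣQ_DR = 1554 cfs, peak = 425.1 cfs.
Runoff depth d = ΣQ_DR·Δt / A = 1554 × 7200 / (1.93 mi²) = 2.495 in.
The 1-inch UH is the DRH scaled by (1 in)/d, so U_p = 425.1 × 1/2.495 = 170 cfs.

U_p ≈ 170 cfs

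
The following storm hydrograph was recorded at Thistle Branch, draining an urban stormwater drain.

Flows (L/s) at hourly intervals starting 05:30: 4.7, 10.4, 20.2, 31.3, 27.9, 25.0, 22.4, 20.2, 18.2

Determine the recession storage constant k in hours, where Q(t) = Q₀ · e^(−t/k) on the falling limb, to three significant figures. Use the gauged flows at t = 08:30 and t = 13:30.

k ≈ 9.22 h

On the falling limb, Q drops from 31.3 to 18.2 L/s between t = 08:30 and t = 13:30 (Δt = 5 h).
k = −Δt / ln(Q₂/Q₁) = −5 / ln(18.2/31.3) = 9.22 h.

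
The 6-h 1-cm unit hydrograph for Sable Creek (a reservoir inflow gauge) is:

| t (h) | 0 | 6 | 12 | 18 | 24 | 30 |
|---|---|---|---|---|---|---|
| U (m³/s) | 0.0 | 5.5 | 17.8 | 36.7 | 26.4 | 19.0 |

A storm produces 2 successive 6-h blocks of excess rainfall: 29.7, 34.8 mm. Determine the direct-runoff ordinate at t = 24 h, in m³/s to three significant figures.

By discrete convolution, Q_j = Σ (P_i / 10 mm) · U_{j−i}.
At t = 24 h (j=4): Q = (29.7/10)·26.4 + (34.8/10)·36.7 = 206 m³/s.

Q ≈ 206 m³/s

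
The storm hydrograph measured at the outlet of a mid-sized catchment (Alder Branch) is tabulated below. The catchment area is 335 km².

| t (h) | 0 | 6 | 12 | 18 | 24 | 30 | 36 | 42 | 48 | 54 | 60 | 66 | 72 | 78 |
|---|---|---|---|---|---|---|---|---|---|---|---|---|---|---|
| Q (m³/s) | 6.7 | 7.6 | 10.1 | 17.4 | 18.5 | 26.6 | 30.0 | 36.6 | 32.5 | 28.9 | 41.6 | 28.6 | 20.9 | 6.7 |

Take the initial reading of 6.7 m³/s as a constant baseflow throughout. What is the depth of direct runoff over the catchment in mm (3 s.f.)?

d ≈ 14.1 mm

Direct runoff: 0.0, 0.9, 3.4, 10.7, 11.8, 19.9, 23.3, 29.9, 25.8, 22.2, 34.9, 21.9, 14.2, 0.0 m³/s; ΣQ_DR = 218.9 m³/s.
V = ΣQ_DR · Δt = 218.9 × 21600 s = 4.728 × 10^6 m³.
Over A = 335 km², depth = V / A = 14.1 mm.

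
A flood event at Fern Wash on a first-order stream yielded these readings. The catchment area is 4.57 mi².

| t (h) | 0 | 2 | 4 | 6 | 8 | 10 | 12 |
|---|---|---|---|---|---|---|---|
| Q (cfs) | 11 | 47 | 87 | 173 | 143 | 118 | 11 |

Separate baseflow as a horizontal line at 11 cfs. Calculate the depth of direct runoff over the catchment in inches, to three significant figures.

d ≈ 0.348 in

Direct runoff: 0.0, 36.0, 76.0, 162.0, 132.0, 107.0, 0.0 cfs; ΣQ_DR = 513.0 cfs.
V = ΣQ_DR · Δt = 513.0 × 7200 s = 3.694 × 10^6 ft³.
Over A = 4.57 mi², depth = V / A = 0.348 in.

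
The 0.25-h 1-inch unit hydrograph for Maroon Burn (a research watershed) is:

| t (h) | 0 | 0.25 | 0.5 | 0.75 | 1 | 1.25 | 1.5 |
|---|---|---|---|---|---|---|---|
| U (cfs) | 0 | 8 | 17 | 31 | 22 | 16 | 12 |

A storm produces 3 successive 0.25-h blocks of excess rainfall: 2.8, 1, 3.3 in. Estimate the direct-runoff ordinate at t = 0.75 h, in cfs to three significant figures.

By discrete convolution, Q_j = Σ (P_i / 1 in) · U_{j−i}.
At t = 0.75 h (j=3): Q = (2.8/1)·31 + (1/1)·17 + (3.3/1)·8 = 130 cfs.

Q ≈ 130 cfs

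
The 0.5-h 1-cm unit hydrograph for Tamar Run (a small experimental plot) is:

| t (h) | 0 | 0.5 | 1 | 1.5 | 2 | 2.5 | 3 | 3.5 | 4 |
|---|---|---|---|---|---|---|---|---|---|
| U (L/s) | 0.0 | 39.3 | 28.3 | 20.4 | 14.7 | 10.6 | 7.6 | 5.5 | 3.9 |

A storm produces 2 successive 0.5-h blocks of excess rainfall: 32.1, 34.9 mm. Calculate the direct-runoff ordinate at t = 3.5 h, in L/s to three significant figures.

By discrete convolution, Q_j = Σ (P_i / 10 mm) · U_{j−i}.
At t = 3.5 h (j=7): Q = (32.1/10)·5.5 + (34.9/10)·7.6 = 44.2 L/s.

Q ≈ 44.2 L/s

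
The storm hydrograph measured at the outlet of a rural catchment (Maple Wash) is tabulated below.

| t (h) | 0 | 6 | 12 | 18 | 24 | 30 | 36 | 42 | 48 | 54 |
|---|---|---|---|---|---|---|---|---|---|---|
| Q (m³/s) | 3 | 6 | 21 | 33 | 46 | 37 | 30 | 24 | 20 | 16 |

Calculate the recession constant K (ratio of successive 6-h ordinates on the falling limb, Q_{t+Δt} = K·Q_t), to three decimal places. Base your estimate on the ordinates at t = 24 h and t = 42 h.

Using the recession-limb readings at t = 24 h and t = 42 h: Q falls from 46 to 24 m³/s over 3 intervals.
K = (Q₂/Q₁)^(1/3) = (24/46)^(1/3) = 0.805.

K ≈ 0.805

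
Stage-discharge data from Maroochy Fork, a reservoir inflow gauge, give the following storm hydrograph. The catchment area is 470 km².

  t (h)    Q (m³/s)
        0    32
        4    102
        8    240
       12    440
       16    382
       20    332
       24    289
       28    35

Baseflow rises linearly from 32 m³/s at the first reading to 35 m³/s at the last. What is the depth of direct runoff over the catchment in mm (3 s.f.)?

d ≈ 48.5 mm

Direct runoff: 0.00, 69.57, 207.14, 406.71, 348.29, 297.86, 254.43, 0.00 m³/s; ΣQ_DR = 1584 m³/s.
V = ΣQ_DR · Δt = 1584 × 14400 s = 2.281 × 10^7 m³.
Over A = 470 km², depth = V / A = 48.5 mm.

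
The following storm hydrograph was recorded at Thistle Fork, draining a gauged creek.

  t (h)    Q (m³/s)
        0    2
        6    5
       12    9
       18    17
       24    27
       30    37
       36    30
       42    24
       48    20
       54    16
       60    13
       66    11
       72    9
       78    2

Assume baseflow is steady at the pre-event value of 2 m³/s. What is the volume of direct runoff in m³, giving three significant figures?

Direct-runoff ordinates (Q − Q_b): 0.0, 3.0, 7.0, 15.0, 25.0, 35.0, 28.0, 22.0, 18.0, 14.0, 11.0, 9.0, 7.0, 0.0 m³/s.
ΣQ_DR = 194.0 m³/s.
With Δt = 6 h = 21600 s, V = ΣQ_DR · Δt = 194.0 × 21600 = 4.19 × 10^6 m³.

V ≈ 4.19 × 10^6 m³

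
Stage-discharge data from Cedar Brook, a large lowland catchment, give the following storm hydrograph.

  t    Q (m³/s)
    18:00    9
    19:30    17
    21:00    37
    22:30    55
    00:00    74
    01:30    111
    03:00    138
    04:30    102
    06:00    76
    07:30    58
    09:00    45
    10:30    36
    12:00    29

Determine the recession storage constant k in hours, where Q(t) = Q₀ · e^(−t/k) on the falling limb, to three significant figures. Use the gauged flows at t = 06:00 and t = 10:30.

On the falling limb, Q drops from 76 to 36 m³/s between t = 06:00 and t = 10:30 (Δt = 4.5 h).
k = −Δt / ln(Q₂/Q₁) = −4.5 / ln(36/76) = 6.02 h.

k ≈ 6.02 h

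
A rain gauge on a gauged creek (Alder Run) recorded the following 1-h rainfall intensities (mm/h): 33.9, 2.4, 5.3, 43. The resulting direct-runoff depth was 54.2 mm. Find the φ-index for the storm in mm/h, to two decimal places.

Only the 2 blocks with intensity above φ contribute runoff: 33.9, 43 mm/h.
Σ(I−φ)·Δt = d  ⇒  (33.9+43 − 2φ)·1 = 54.2
φ = (76.90 − 54.2/1) / 2 = 11.35 mm/h.

φ ≈ 11.35 mm/h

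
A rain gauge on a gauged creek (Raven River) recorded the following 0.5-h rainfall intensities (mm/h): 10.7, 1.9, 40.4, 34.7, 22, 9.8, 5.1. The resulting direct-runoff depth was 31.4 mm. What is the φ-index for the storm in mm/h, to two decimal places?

Only the 3 blocks with intensity above φ contribute runoff: 40.4, 34.7, 22 mm/h.
Σ(I−φ)·Δt = d  ⇒  (40.4+34.7+22 − 3φ)·0.5 = 31.4
φ = (97.10 − 31.4/0.5) / 3 = 11.43 mm/h.

φ ≈ 11.43 mm/h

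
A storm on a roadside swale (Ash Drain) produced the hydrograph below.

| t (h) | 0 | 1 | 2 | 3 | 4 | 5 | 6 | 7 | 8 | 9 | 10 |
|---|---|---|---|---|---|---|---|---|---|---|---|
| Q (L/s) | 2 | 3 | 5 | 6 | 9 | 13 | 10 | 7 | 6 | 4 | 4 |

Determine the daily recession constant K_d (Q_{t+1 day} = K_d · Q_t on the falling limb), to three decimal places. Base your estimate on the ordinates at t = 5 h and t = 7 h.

Between t = 5 h and t = 7 h the flow falls from 13 to 7 L/s over 2×1 h = 2 h.
Per-interval ratio K = (7/13)^(1/2) = 0.7338; K_d = K^(24/1) = 0.001.

K_d ≈ 0.001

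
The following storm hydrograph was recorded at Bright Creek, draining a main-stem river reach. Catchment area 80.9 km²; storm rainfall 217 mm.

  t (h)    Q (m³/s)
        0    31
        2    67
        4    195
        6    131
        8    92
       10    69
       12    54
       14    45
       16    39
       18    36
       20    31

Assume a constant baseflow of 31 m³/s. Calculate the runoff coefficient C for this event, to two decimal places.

ΣQ_DR = 449.0 m³/s; V = ΣQ_DR·Δt = 3.233 × 10^6 m³.
Runoff depth d = V / A = 39.96 mm.
C = d / P = 39.96 / 217 = 0.18.

C ≈ 0.18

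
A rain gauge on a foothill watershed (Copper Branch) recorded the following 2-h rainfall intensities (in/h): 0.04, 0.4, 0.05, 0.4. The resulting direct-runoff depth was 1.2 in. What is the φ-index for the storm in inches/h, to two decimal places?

φ ≈ 0.10 in/h

Only the 2 blocks with intensity above φ contribute runoff: 0.4, 0.4 in/h.
Σ(I−φ)·Δt = d  ⇒  (0.4+0.4 − 2φ)·2 = 1.2
φ = (0.8000 − 1.2/2) / 2 = 0.10 in/h.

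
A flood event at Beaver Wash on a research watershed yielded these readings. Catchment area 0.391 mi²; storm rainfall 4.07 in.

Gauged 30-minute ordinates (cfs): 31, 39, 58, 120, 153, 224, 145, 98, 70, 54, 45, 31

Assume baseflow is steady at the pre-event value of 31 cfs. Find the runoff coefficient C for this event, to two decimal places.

ΣQ_DR = 696.0 cfs; V = ΣQ_DR·Δt = 1.253 × 10^6 ft³.
Runoff depth d = V / A = 1.379 in.
C = d / P = 1.379 / 4.07 = 0.34.

C ≈ 0.34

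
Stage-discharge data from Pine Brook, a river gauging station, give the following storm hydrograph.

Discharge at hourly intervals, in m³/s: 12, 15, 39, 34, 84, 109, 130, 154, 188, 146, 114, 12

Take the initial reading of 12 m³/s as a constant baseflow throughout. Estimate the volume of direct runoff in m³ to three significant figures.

Direct-runoff ordinates (Q − Q_b): 0.0, 3.0, 27.0, 22.0, 72.0, 97.0, 118.0, 142.0, 176.0, 134.0, 102.0, 0.0 m³/s.
ΣQ_DR = 893.0 m³/s.
With Δt = 1 h = 3600 s, V = ΣQ_DR · Δt = 893.0 × 3600 = 3.21 × 10^6 m³.

V ≈ 3.21 × 10^6 m³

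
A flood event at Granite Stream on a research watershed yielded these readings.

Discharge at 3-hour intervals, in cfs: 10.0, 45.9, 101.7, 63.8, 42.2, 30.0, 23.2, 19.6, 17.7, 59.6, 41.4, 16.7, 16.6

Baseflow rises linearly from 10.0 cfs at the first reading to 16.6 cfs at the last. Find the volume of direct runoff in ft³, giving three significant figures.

Direct-runoff ordinates (Q − Q_b): 0.00, 35.35, 90.60, 52.15, 30.00, 17.25, 9.90, 5.75, 3.30, 44.65, 25.90, 0.65, 0.00 cfs.
ΣQ_DR = 315.5 cfs.
With Δt = 3 h = 10800 s, V = ΣQ_DR · Δt = 315.5 × 10800 = 3.41 × 10^6 ft³.

V ≈ 3.41 × 10^6 ft³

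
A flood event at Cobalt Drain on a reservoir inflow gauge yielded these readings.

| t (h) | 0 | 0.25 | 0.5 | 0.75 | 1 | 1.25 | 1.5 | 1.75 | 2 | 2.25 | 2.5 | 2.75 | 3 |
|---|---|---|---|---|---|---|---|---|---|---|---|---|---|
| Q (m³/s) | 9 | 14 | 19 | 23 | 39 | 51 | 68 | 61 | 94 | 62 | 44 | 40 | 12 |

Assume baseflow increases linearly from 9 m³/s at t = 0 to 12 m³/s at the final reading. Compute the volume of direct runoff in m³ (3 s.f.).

V ≈ 3.60 × 10^5 m³

Direct-runoff ordinates (Q − Q_b): 0.00, 4.75, 9.50, 13.25, 29.00, 40.75, 57.50, 50.25, 83.00, 50.75, 32.50, 28.25, 0.00 m³/s.
ΣQ_DR = 399.5 m³/s.
With Δt = 0.25 h = 900 s, V = ΣQ_DR · Δt = 399.5 × 900 = 3.60 × 10^5 m³.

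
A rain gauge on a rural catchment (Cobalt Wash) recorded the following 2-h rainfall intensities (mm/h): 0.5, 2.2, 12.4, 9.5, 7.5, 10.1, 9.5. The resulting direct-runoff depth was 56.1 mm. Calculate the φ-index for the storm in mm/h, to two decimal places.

φ ≈ 4.19 mm/h

Only the 5 blocks with intensity above φ contribute runoff: 12.4, 9.5, 7.5, 10.1, 9.5 mm/h.
Σ(I−φ)·Δt = d  ⇒  (12.4+9.5+7.5+10.1+9.5 − 5φ)·2 = 56.1
φ = (49.00 − 56.1/2) / 5 = 4.19 mm/h.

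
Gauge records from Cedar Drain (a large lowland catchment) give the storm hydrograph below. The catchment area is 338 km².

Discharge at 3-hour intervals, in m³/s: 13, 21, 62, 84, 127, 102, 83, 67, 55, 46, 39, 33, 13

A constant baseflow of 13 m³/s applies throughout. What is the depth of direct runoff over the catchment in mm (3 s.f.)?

Direct runoff: 0.0, 8.0, 49.0, 71.0, 114.0, 89.0, 70.0, 54.0, 42.0, 33.0, 26.0, 20.0, 0.0 m³/s; ΣQ_DR = 576.0 m³/s.
V = ΣQ_DR · Δt = 576.0 × 10800 s = 6.221 × 10^6 m³.
Over A = 338 km², depth = V / A = 18.4 mm.

d ≈ 18.4 mm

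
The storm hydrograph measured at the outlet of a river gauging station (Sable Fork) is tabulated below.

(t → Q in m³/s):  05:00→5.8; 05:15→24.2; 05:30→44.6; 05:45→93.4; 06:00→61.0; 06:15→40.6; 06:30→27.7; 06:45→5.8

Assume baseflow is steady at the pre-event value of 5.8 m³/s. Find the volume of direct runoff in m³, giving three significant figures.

V ≈ 2.31 × 10^5 m³

Direct-runoff ordinates (Q − Q_b): 0.0, 18.4, 38.8, 87.6, 55.2, 34.8, 21.9, 0.0 m³/s.
ΣQ_DR = 256.7 m³/s.
With Δt = 0.25 h = 900 s, V = ΣQ_DR · Δt = 256.7 × 900 = 2.31 × 10^5 m³.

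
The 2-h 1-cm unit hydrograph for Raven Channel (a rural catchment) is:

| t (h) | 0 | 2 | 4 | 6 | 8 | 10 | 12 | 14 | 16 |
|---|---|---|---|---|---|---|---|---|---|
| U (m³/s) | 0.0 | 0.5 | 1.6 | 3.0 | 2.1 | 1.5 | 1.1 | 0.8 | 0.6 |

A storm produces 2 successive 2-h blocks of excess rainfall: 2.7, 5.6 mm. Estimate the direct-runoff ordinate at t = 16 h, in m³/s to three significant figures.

Q ≈ 0.610 m³/s

By discrete convolution, Q_j = Σ (P_i / 10 mm) · U_{j−i}.
At t = 16 h (j=8): Q = (2.7/10)·0.6 + (5.6/10)·0.8 = 0.610 m³/s.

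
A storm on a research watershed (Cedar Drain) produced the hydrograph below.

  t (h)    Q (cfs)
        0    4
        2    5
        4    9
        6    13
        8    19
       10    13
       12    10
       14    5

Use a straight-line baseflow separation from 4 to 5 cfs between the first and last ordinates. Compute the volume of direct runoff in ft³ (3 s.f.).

Direct-runoff ordinates (Q − Q_b): 0.00, 0.86, 4.71, 8.57, 14.43, 8.29, 5.14, 0.00 cfs.
ΣQ_DR = 42.00 cfs.
With Δt = 2 h = 7200 s, V = ΣQ_DR · Δt = 42.00 × 7200 = 3.02 × 10^5 ft³.

V ≈ 3.02 × 10^5 ft³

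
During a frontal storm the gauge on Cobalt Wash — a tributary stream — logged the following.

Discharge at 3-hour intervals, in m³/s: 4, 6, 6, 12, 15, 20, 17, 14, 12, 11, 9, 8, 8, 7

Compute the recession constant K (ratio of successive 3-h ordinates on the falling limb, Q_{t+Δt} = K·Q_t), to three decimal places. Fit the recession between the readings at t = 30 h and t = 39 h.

Using the recession-limb readings at t = 30 h and t = 39 h: Q falls from 9 to 7 m³/s over 3 intervals.
K = (Q₂/Q₁)^(1/3) = (7/9)^(1/3) = 0.920.

K ≈ 0.920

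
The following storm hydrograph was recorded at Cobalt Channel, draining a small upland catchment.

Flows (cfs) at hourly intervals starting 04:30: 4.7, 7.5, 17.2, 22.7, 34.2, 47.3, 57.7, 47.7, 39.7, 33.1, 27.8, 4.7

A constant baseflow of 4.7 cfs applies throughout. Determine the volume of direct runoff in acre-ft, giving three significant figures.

V ≈ 23.8 acre-ft

Direct-runoff ordinates (Q − Q_b): 0.0, 2.8, 12.5, 18.0, 29.5, 42.6, 53.0, 43.0, 35.0, 28.4, 23.1, 0.0 cfs.
ΣQ_DR = 287.9 cfs.
With Δt = 1 h = 3600 s, V = ΣQ_DR · Δt = 287.9 × 3600 = 1.04 × 10^6 ft³ = 23.8 acre-ft.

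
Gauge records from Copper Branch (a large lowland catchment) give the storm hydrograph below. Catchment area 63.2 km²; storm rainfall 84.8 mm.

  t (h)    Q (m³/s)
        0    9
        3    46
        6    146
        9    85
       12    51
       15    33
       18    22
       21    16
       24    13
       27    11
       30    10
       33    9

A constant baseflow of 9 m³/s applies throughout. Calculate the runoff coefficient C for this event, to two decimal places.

ΣQ_DR = 343.0 m³/s; V = ΣQ_DR·Δt = 3.704 × 10^6 m³.
Runoff depth d = V / A = 58.61 mm.
C = d / P = 58.61 / 84.8 = 0.69.

C ≈ 0.69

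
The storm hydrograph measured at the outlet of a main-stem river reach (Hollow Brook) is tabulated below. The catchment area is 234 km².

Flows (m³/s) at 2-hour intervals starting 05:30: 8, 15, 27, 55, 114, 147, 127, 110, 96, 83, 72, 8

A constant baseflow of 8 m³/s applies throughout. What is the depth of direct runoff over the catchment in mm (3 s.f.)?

Direct runoff: 0.0, 7.0, 19.0, 47.0, 106.0, 139.0, 119.0, 102.0, 88.0, 75.0, 64.0, 0.0 m³/s; ΣQ_DR = 766.0 m³/s.
V = ΣQ_DR · Δt = 766.0 × 7200 s = 5.515 × 10^6 m³.
Over A = 234 km², depth = V / A = 23.6 mm.

d ≈ 23.6 mm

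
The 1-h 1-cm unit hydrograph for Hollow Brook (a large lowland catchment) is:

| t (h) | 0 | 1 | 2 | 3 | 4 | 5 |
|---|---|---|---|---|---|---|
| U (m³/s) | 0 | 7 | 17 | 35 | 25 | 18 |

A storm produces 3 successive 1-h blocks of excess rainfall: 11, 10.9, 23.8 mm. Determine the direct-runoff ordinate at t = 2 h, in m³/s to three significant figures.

Q ≈ 26.3 m³/s

By discrete convolution, Q_j = Σ (P_i / 10 mm) · U_{j−i}.
At t = 2 h (j=2): Q = (11/10)·17 + (10.9/10)·7 + (23.8/10)·0 = 26.3 m³/s.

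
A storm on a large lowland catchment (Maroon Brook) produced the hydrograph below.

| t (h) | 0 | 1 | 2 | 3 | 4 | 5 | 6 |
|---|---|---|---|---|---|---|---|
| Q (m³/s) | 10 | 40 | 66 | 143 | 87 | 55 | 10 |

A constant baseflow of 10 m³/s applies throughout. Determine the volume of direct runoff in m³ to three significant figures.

Direct-runoff ordinates (Q − Q_b): 0.0, 30.0, 56.0, 133.0, 77.0, 45.0, 0.0 m³/s.
ΣQ_DR = 341.0 m³/s.
With Δt = 1 h = 3600 s, V = ΣQ_DR · Δt = 341.0 × 3600 = 1.23 × 10^6 m³.

V ≈ 1.23 × 10^6 m³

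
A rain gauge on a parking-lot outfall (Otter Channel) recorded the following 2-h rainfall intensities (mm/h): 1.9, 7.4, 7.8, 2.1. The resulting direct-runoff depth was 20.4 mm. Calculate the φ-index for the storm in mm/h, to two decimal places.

φ ≈ 2.50 mm/h

Only the 2 blocks with intensity above φ contribute runoff: 7.4, 7.8 mm/h.
Σ(I−φ)·Δt = d  ⇒  (7.4+7.8 − 2φ)·2 = 20.4
φ = (15.20 − 20.4/2) / 2 = 2.50 mm/h.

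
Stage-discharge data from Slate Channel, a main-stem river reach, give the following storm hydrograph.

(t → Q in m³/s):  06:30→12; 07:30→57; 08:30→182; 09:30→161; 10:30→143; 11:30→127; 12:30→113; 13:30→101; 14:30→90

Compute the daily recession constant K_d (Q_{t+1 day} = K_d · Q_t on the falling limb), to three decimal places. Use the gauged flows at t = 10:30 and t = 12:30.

Between t = 10:30 and t = 12:30 the flow falls from 143 to 113 m³/s over 2×1 h = 2 h.
Per-interval ratio K = (113/143)^(1/2) = 0.8889; K_d = K^(24/1) = 0.059.

K_d ≈ 0.059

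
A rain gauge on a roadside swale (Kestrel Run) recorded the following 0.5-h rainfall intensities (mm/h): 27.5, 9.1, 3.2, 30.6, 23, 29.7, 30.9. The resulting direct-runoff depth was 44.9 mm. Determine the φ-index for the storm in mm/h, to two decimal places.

φ ≈ 10.38 mm/h

Only the 5 blocks with intensity above φ contribute runoff: 27.5, 30.6, 23, 29.7, 30.9 mm/h.
Σ(I−φ)·Δt = d  ⇒  (27.5+30.6+23+29.7+30.9 − 5φ)·0.5 = 44.9
φ = (141.7 − 44.9/0.5) / 5 = 10.38 mm/h.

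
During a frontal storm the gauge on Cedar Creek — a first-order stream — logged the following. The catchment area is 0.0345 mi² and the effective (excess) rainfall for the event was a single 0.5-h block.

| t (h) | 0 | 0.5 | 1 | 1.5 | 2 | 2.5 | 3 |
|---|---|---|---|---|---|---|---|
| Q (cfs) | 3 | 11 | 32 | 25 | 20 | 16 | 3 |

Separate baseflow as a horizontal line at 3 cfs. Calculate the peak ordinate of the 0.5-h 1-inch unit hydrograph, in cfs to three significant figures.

Direct runoff: 0.0, 8.0, 29.0, 22.0, 17.0, 13.0, 0.0 cfs; ΣQ_DR = 89.00 cfs, peak = 29.0 cfs.
Runoff depth d = ΣQ_DR·Δt / A = 89.00 × 1800 / (0.0345 mi²) = 1.999 in.
The 1-inch UH is the DRH scaled by (1 in)/d, so U_p = 29.0 × 1/1.999 = 14.5 cfs.

U_p ≈ 14.5 cfs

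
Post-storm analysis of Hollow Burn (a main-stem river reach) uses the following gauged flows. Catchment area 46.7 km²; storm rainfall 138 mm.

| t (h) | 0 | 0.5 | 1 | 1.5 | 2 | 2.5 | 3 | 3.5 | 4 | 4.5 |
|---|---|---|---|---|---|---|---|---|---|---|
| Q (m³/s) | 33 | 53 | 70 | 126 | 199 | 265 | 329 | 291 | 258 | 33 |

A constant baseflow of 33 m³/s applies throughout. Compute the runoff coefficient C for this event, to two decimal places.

ΣQ_DR = 1327 m³/s; V = ΣQ_DR·Δt = 2.389 × 10^6 m³.
Runoff depth d = V / A = 51.15 mm.
C = d / P = 51.15 / 138 = 0.37.

C ≈ 0.37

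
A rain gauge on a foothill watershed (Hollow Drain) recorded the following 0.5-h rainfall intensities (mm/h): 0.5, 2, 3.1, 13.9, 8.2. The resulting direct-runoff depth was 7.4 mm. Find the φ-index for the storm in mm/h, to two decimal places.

φ ≈ 3.65 mm/h

Only the 2 blocks with intensity above φ contribute runoff: 13.9, 8.2 mm/h.
Σ(I−φ)·Δt = d  ⇒  (13.9+8.2 − 2φ)·0.5 = 7.4
φ = (22.10 − 7.4/0.5) / 2 = 3.65 mm/h.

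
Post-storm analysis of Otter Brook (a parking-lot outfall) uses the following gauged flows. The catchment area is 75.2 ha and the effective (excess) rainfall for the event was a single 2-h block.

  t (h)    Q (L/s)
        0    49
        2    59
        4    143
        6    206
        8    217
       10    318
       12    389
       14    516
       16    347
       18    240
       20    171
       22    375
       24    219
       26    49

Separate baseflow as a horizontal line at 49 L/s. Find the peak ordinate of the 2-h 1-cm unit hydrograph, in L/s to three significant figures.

U_p ≈ 187 L/s

Direct runoff: 0.0, 10.0, 94.0, 157.0, 168.0, 269.0, 340.0, 467.0, 298.0, 191.0, 122.0, 326.0, 170.0, 0.0 L/s; ΣQ_DR = 2612 L/s, peak = 467.0 L/s.
Runoff depth d = ΣQ_DR·Δt / A = 2612 × 7200 / (75.2 ha) = 25.01 mm.
The 1-cm UH is the DRH scaled by (10 mm)/d, so U_p = 467.0 × 10/25.01 = 187 L/s.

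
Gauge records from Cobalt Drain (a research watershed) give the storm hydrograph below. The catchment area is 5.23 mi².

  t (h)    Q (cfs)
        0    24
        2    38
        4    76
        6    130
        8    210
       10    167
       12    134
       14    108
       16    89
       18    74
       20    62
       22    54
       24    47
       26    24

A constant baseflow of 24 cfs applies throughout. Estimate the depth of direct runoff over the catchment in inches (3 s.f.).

Direct runoff: 0.0, 14.0, 52.0, 106.0, 186.0, 143.0, 110.0, 84.0, 65.0, 50.0, 38.0, 30.0, 23.0, 0.0 cfs; ΣQ_DR = 901.0 cfs.
V = ΣQ_DR · Δt = 901.0 × 7200 s = 6.487 × 10^6 ft³.
Over A = 5.23 mi², depth = V / A = 0.534 in.

d ≈ 0.534 in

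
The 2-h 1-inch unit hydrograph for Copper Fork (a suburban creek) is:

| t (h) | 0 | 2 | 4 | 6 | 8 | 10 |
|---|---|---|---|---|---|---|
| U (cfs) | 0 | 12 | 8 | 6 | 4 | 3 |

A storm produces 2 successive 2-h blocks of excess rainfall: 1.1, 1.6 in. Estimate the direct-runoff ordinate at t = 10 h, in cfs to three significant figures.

By discrete convolution, Q_j = Σ (P_i / 1 in) · U_{j−i}.
At t = 10 h (j=5): Q = (1.1/1)·3 + (1.6/1)·4 = 9.70 cfs.

Q ≈ 9.70 cfs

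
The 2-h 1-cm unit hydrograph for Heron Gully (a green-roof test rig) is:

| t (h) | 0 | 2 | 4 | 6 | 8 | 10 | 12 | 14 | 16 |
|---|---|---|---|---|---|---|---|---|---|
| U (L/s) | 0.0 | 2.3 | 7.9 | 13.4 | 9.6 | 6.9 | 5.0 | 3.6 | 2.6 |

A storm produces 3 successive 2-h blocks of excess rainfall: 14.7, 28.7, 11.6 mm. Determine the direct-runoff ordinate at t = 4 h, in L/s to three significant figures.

By discrete convolution, Q_j = Σ (P_i / 10 mm) · U_{j−i}.
At t = 4 h (j=2): Q = (14.7/10)·7.9 + (28.7/10)·2.3 + (11.6/10)·0.0 = 18.2 L/s.

Q ≈ 18.2 L/s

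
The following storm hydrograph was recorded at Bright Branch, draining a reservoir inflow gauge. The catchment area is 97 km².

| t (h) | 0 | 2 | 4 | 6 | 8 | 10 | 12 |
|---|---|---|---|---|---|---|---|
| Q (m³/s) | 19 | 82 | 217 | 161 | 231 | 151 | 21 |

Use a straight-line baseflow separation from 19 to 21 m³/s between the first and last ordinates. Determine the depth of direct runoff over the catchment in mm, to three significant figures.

Direct runoff: 0.00, 62.67, 197.33, 141.00, 210.67, 130.33, 0.00 m³/s; ΣQ_DR = 742.0 m³/s.
V = ΣQ_DR · Δt = 742.0 × 7200 s = 5.342 × 10^6 m³.
Over A = 97 km², depth = V / A = 55.1 mm.

d ≈ 55.1 mm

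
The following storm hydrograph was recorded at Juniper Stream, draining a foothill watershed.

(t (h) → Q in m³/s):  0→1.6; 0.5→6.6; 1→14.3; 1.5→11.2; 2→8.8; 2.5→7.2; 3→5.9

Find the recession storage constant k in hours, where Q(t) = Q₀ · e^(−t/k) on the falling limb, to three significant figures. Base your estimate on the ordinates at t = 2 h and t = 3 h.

k ≈ 2.50 h

On the falling limb, Q drops from 8.8 to 5.9 m³/s between t = 2 h and t = 3 h (Δt = 1 h).
k = −Δt / ln(Q₂/Q₁) = −1 / ln(5.9/8.8) = 2.50 h.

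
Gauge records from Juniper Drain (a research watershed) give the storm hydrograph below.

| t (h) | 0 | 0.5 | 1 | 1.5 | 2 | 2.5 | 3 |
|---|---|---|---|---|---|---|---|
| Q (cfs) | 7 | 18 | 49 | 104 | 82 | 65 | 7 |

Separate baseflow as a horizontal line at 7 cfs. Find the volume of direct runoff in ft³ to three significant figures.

Direct-runoff ordinates (Q − Q_b): 0.0, 11.0, 42.0, 97.0, 75.0, 58.0, 0.0 cfs.
ΣQ_DR = 283.0 cfs.
With Δt = 0.5 h = 1800 s, V = ΣQ_DR · Δt = 283.0 × 1800 = 5.09 × 10^5 ft³.

V ≈ 5.09 × 10^5 ft³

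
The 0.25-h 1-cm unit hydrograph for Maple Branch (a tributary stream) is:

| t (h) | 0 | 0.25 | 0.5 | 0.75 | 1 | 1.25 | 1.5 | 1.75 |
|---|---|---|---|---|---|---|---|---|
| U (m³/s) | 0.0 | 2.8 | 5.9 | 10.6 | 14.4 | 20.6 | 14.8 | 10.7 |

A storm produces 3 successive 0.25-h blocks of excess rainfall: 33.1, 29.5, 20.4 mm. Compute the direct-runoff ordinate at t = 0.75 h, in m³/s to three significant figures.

Q ≈ 58.2 m³/s

By discrete convolution, Q_j = Σ (P_i / 10 mm) · U_{j−i}.
At t = 0.75 h (j=3): Q = (33.1/10)·10.6 + (29.5/10)·5.9 + (20.4/10)·2.8 = 58.2 m³/s.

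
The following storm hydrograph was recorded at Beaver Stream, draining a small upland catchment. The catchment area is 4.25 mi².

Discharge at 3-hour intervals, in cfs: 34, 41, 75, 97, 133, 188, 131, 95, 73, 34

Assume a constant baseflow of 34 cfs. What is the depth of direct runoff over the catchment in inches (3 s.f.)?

d ≈ 0.614 in

Direct runoff: 0.0, 7.0, 41.0, 63.0, 99.0, 154.0, 97.0, 61.0, 39.0, 0.0 cfs; ΣQ_DR = 561.0 cfs.
V = ΣQ_DR · Δt = 561.0 × 10800 s = 6.059 × 10^6 ft³.
Over A = 4.25 mi², depth = V / A = 0.614 in.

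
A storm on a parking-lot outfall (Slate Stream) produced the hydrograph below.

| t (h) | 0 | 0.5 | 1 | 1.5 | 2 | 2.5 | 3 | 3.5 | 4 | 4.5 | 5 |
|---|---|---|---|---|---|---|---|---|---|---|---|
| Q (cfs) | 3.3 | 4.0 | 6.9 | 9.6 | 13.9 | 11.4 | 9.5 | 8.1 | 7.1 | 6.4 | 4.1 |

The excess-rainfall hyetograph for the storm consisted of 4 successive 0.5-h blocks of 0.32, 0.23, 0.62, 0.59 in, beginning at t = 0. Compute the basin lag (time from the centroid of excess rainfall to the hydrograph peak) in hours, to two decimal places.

t_L ≈ 0.83 h

Centroid of excess rainfall: t_c = Σ P_i·t̄_i / ΣP_i = 1.1705 h (block centres at 0.25, 0.75, 1.25, 1.75 h).
Hydrograph peak occurs at t = 2 h, so basin lag t_L = 2 − 1.1705 = 0.83 h.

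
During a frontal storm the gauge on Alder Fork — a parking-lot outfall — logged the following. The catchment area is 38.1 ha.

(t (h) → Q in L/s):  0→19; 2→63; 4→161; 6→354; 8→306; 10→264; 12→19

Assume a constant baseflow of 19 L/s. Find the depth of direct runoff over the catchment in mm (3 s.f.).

d ≈ 19.9 mm

Direct runoff: 0.0, 44.0, 142.0, 335.0, 287.0, 245.0, 0.0 L/s; ΣQ_DR = 1053 L/s.
V = ΣQ_DR · Δt = 1053 × 7200 s = 7.582 × 10^6 L.
Over A = 38.1 ha, depth = V / A = 19.9 mm.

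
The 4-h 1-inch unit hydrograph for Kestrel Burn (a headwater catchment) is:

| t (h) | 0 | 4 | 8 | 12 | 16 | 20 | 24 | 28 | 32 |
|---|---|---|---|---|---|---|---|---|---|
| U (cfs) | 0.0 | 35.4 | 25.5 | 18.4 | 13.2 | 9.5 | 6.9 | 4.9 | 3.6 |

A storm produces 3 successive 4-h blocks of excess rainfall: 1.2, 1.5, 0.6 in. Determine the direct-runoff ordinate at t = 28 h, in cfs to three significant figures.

Q ≈ 21.9 cfs

By discrete convolution, Q_j = Σ (P_i / 1 in) · U_{j−i}.
At t = 28 h (j=7): Q = (1.2/1)·4.9 + (1.5/1)·6.9 + (0.6/1)·9.5 = 21.9 cfs.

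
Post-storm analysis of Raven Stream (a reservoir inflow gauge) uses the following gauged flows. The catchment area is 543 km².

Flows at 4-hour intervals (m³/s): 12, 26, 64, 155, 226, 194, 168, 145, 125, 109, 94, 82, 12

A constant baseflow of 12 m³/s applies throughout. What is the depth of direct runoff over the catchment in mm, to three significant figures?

Direct runoff: 0.0, 14.0, 52.0, 143.0, 214.0, 182.0, 156.0, 133.0, 113.0, 97.0, 82.0, 70.0, 0.0 m³/s; ΣQ_DR = 1256 m³/s.
V = ΣQ_DR · Δt = 1256 × 14400 s = 1.809 × 10^7 m³.
Over A = 543 km², depth = V / A = 33.3 mm.

d ≈ 33.3 mm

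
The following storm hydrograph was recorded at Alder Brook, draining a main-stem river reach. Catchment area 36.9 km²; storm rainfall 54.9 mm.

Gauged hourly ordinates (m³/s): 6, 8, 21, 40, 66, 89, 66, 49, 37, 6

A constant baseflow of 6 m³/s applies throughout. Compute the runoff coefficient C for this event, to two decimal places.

C ≈ 0.58

ΣQ_DR = 328.0 m³/s; V = ΣQ_DR·Δt = 1.181 × 10^6 m³.
Runoff depth d = V / A = 32.00 mm.
C = d / P = 32.00 / 54.9 = 0.58.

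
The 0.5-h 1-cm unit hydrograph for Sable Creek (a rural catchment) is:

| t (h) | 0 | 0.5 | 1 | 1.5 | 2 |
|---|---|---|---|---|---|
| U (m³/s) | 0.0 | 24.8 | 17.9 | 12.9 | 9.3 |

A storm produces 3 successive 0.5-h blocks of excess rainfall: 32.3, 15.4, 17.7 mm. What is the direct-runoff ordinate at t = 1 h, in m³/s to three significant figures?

Q ≈ 96.0 m³/s

By discrete convolution, Q_j = Σ (P_i / 10 mm) · U_{j−i}.
At t = 1 h (j=2): Q = (32.3/10)·17.9 + (15.4/10)·24.8 + (17.7/10)·0.0 = 96.0 m³/s.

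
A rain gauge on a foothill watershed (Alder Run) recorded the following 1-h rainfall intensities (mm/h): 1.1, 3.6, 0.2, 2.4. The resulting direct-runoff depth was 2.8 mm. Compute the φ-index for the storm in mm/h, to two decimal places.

φ ≈ 1.60 mm/h

Only the 2 blocks with intensity above φ contribute runoff: 3.6, 2.4 mm/h.
Σ(I−φ)·Δt = d  ⇒  (3.6+2.4 − 2φ)·1 = 2.8
φ = (6.000 − 2.8/1) / 2 = 1.60 mm/h.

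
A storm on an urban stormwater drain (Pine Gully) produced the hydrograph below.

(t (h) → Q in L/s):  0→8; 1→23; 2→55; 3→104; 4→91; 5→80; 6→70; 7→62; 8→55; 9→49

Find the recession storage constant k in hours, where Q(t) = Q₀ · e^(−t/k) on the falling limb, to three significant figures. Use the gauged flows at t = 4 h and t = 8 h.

k ≈ 7.94 h

On the falling limb, Q drops from 91 to 55 L/s between t = 4 h and t = 8 h (Δt = 4 h).
k = −Δt / ln(Q₂/Q₁) = −4 / ln(55/91) = 7.94 h.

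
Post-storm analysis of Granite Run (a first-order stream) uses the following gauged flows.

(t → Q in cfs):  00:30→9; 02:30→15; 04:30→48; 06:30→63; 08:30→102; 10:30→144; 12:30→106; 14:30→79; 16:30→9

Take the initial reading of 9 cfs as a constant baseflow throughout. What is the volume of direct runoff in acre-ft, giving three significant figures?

V ≈ 81.7 acre-ft

Direct-runoff ordinates (Q − Q_b): 0.0, 6.0, 39.0, 54.0, 93.0, 135.0, 97.0, 70.0, 0.0 cfs.
ΣQ_DR = 494.0 cfs.
With Δt = 2 h = 7200 s, V = ΣQ_DR · Δt = 494.0 × 7200 = 3.56 × 10^6 ft³ = 81.7 acre-ft.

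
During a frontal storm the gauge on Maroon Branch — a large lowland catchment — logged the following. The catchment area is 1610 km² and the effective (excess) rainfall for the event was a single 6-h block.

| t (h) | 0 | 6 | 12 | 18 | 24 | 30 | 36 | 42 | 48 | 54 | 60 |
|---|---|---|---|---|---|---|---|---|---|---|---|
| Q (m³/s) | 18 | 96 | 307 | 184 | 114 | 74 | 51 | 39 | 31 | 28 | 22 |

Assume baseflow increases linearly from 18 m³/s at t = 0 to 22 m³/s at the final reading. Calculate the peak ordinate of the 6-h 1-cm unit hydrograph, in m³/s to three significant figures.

U_p ≈ 289 m³/s

Direct runoff: 0.00, 77.60, 288.20, 164.80, 94.40, 54.00, 30.60, 18.20, 9.80, 6.40, 0.00 m³/s; ΣQ_DR = 744.0 m³/s, peak = 288.20 m³/s.
Runoff depth d = ΣQ_DR·Δt / A = 744.0 × 21600 / (1610 km²) = 9.982 mm.
The 1-cm UH is the DRH scaled by (10 mm)/d, so U_p = 288.20 × 10/9.982 = 289 m³/s.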